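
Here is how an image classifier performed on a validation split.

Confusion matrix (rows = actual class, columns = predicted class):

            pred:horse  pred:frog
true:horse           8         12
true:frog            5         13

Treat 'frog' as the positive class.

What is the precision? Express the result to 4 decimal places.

0.5200

Precision = TP/(TP+FP) = 13/(13+12) = 13/25 = 0.5200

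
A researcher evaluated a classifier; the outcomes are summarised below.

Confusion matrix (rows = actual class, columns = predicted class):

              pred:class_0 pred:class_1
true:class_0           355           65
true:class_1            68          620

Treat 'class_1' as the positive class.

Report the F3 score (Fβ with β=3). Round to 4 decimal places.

0.9016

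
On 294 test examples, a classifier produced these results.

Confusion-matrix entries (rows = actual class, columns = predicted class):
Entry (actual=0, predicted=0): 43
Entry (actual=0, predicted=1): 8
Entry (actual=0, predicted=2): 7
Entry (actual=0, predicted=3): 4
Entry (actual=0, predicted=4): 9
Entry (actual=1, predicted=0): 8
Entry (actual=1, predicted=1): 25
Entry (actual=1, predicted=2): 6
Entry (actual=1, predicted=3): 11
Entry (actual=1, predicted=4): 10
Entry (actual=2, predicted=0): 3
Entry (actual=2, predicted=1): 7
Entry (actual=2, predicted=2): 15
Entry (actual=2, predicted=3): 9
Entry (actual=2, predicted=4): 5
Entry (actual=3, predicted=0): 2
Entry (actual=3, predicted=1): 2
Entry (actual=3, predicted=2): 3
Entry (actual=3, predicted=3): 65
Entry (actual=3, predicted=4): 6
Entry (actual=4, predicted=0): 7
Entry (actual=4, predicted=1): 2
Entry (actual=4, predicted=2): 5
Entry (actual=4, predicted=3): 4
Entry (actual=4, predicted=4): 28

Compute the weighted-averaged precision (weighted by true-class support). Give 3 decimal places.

0.597

Per-class precision (TP/(TP+FP)):
  0: TP=43, FP=8+3+2+7=20 → 43/63 = 0.6825
  1: TP=25, FP=8+7+2+2=19 → 25/44 = 0.5682
  2: TP=15, FP=7+6+3+5=21 → 15/36 = 0.4167
  3: TP=65, FP=4+11+9+4=28 → 65/93 = 0.6989
  4: TP=28, FP=9+10+5+6=30 → 28/58 = 0.4828
Weighted-precision = Σ (supportᵢ/N)·precisionᵢ with N=294: (71/294)·0.6825 + (60/294)·0.5682 + (39/294)·0.4167 + (78/294)·0.6989 + (46/294)·0.4828 = 0.597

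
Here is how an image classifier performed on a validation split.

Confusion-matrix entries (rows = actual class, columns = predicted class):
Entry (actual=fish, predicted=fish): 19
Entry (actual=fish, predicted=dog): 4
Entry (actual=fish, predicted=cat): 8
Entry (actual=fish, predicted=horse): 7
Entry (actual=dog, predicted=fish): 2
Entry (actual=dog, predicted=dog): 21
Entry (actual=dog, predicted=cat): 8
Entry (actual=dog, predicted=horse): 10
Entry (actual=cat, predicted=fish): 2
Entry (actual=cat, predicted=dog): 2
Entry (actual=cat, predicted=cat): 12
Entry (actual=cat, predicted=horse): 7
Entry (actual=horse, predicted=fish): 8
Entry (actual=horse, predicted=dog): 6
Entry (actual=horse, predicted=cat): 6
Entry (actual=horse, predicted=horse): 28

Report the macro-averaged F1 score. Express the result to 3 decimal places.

0.525

Per-class F1 score (2·TP/(2·TP+FP+FN)):
  fish: TP=19, FP=2+2+8=12, FN=4+8+7=19 → 38/69 = 0.5507
  dog: TP=21, FP=4+2+6=12, FN=2+8+10=20 → 42/74 = 0.5676
  cat: TP=12, FP=8+8+6=22, FN=2+2+7=11 → 24/57 = 0.4211
  horse: TP=28, FP=7+10+7=24, FN=8+6+6=20 → 56/100 = 0.5600
Macro-F1 score = mean = (0.5507 + 0.5676 + 0.4211 + 0.5600) / 4 = 0.525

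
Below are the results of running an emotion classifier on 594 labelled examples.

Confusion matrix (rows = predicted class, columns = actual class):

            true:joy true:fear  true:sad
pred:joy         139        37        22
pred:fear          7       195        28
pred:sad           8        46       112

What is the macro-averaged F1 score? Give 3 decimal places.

0.747

Per-class F1 score (2·TP/(2·TP+FP+FN)):
  joy: TP=139, FP=37+22=59, FN=7+8=15 → 278/352 = 0.7898
  fear: TP=195, FP=7+28=35, FN=37+46=83 → 390/508 = 0.7677
  sad: TP=112, FP=8+46=54, FN=22+28=50 → 224/328 = 0.6829
Macro-F1 score = mean = (0.7898 + 0.7677 + 0.6829) / 3 = 0.747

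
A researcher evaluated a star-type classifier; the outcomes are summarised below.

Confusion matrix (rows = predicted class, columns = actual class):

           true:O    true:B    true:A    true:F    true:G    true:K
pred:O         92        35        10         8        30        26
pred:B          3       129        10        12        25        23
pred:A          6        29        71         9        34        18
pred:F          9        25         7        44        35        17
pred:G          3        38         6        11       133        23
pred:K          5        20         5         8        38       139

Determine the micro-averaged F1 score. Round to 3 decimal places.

0.535

Micro-averaging pools counts across classes: ΣTP=608, ΣFP=528, ΣFN=528.
Micro-F1 score = 2·TP/(2·TP+FP+FN) on pooled counts = 0.535 (equals overall accuracy in single-label multiclass).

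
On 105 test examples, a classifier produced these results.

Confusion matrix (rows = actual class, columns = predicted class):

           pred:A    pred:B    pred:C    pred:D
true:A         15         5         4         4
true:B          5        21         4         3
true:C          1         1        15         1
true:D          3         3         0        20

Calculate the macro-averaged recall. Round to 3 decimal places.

Per-class recall (TP/(TP+FN)):
  A: TP=15, FN=5+4+4=13 → 15/28 = 0.5357
  B: TP=21, FN=5+4+3=12 → 21/33 = 0.6364
  C: TP=15, FN=1+1+1=3 → 15/18 = 0.8333
  D: TP=20, FN=3+3+0=6 → 20/26 = 0.7692
Macro-recall = mean = (0.5357 + 0.6364 + 0.8333 + 0.7692) / 4 = 0.694

0.694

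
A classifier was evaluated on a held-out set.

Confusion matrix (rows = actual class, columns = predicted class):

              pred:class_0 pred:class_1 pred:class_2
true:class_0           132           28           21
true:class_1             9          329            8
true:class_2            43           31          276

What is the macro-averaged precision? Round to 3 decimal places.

0.823

Per-class precision (TP/(TP+FP)):
  class_0: TP=132, FP=9+43=52 → 132/184 = 0.7174
  class_1: TP=329, FP=28+31=59 → 329/388 = 0.8479
  class_2: TP=276, FP=21+8=29 → 276/305 = 0.9049
Macro-precision = mean = (0.7174 + 0.8479 + 0.9049) / 3 = 0.823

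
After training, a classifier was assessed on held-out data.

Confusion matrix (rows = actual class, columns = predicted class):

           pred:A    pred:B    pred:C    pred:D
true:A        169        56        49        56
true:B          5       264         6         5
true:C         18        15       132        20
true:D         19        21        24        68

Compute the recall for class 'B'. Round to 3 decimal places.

0.943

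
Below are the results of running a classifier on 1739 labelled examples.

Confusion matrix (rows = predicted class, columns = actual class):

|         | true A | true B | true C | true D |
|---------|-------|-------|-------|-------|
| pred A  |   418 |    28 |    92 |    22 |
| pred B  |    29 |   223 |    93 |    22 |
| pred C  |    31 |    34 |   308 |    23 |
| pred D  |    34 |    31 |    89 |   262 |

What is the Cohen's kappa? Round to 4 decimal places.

0.5927

Observed agreement pₒ = trace/N = 1211/1739 = 0.69638
Expected agreement pₑ = Σ (rowᵢ·colᵢ)/N² = (512·560 + 316·367 + 582·396 + 329·416)/1739² = 0.25463
κ = (pₒ − pₑ)/(1 − pₑ) = (0.69638 − 0.25463)/(1 − 0.25463) = 0.5927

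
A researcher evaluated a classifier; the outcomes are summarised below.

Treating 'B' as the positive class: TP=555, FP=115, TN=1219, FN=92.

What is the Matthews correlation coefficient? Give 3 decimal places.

MCC = (TP·TN − FP·FN) / √((TP+FP)(TP+FN)(TN+FP)(TN+FN))
Numerator = 555·1219 − 115·92 = 665965
Denominator = √(670·647·1334·1311) = √758119390260 = 870700.5170
MCC = 665965 / 870700.5170 = 0.765

0.765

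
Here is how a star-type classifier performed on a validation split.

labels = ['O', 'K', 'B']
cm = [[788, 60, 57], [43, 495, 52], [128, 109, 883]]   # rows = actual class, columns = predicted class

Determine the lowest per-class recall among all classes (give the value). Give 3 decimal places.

0.788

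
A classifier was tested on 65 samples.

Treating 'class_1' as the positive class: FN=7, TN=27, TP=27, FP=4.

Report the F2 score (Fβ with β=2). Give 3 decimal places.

0.808

Fβ = (1+β²)·TP / ((1+β²)·TP + β²·FN + FP), with β²=4
= 5·27 / (5·27 + 4·7 + 4) = 0.808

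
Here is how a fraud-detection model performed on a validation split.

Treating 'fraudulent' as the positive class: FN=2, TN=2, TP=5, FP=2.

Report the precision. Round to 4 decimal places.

0.7143

Precision = TP/(TP+FP) = 5/(5+2) = 5/7 = 0.7143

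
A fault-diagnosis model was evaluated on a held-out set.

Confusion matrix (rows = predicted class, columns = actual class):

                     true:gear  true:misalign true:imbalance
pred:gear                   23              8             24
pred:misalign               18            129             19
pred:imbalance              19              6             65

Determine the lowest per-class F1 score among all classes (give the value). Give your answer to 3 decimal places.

0.400

Per-class F1 score (2·TP/(2·TP+FP+FN)):
  gear: TP=23, FP=8+24=32, FN=18+19=37 → 46/115 = 0.4000
  misalign: TP=129, FP=18+19=37, FN=8+6=14 → 258/309 = 0.8350
  imbalance: TP=65, FP=19+6=25, FN=24+19=43 → 130/198 = 0.6566
Lowest is class 'gear' with F1 score = 0.400.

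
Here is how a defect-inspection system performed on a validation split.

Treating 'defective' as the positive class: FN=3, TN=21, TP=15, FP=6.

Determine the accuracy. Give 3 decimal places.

0.800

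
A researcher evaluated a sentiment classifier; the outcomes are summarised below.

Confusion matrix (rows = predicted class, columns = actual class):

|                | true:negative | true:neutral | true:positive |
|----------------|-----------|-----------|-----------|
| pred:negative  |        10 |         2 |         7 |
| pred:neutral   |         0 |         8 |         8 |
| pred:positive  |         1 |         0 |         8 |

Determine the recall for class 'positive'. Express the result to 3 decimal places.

Treat 'positive' as positive and all other classes as negative.
recall = TP/(TP+FN).
positive: TP=8, FN=7+8=15 → 8/23 = 0.3478

0.348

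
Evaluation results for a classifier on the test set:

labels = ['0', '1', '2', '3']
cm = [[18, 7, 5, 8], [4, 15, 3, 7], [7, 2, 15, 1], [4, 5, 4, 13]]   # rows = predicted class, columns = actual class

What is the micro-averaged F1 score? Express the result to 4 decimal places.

0.5169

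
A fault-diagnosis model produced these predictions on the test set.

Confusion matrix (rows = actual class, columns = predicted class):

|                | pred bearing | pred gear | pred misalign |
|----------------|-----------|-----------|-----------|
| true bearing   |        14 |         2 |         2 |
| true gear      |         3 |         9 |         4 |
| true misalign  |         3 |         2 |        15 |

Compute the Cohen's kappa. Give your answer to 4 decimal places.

Observed agreement pₒ = trace/N = 38/54 = 0.70370
Expected agreement pₑ = Σ (rowᵢ·colᵢ)/N² = (18·20 + 16·13 + 20·21)/54² = 0.33882
κ = (pₒ − pₑ)/(1 − pₑ) = (0.70370 − 0.33882)/(1 − 0.33882) = 0.5519

0.5519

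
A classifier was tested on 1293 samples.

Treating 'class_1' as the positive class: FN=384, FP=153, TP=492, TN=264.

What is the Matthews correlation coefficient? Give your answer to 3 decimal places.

0.182

MCC = (TP·TN − FP·FN) / √((TP+FP)(TP+FN)(TN+FP)(TN+FN))
Numerator = 492·264 − 153·384 = 71136
Denominator = √(645·876·417·648) = √152677444320 = 390739.6119
MCC = 71136 / 390739.6119 = 0.182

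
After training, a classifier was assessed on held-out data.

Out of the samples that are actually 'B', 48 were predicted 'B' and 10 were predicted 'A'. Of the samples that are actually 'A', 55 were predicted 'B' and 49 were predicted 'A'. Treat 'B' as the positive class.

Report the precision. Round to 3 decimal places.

Precision = TP/(TP+FP) = 48/(48+55) = 48/103 = 0.466

0.466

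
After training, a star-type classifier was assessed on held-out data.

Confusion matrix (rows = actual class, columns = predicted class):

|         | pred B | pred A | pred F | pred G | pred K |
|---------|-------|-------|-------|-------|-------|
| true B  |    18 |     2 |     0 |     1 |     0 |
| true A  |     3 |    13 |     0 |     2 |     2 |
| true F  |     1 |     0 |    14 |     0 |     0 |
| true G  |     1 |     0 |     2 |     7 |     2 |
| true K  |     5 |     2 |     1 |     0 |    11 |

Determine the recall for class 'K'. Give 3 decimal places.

0.579

recall = TP/(TP+FN).
K: TP=11, FN=5+2+1+0=8 → 11/19 = 0.5789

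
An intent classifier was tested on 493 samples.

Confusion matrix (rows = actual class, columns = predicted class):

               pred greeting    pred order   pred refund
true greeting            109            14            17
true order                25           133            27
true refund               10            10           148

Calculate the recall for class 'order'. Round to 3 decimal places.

0.719

One-vs-rest for 'order': TP = diagonal; FP = other classes predicted 'order'; FN = 'order' predicted as other.
recall = TP/(TP+FN).
order: TP=133, FN=25+27=52 → 133/185 = 0.7189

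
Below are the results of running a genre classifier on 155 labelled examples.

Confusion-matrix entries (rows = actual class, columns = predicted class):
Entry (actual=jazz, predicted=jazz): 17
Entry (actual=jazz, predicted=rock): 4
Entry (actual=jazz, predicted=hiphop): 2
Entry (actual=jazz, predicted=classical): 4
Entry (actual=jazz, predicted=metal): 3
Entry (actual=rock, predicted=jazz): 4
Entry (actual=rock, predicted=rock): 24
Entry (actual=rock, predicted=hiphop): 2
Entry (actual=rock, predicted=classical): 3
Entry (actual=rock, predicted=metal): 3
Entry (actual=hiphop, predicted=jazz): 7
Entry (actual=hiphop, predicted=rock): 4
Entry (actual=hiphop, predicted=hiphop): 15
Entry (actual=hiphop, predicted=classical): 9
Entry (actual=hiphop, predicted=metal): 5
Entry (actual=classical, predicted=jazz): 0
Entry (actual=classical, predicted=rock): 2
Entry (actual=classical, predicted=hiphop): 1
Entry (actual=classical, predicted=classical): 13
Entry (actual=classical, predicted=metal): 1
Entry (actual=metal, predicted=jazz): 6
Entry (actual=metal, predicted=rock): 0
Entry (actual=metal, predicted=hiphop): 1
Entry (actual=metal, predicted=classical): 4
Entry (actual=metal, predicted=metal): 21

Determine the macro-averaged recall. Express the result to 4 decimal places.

Per-class recall (TP/(TP+FN)):
  jazz: TP=17, FN=4+2+4+3=13 → 17/30 = 0.56667
  rock: TP=24, FN=4+2+3+3=12 → 24/36 = 0.66667
  hiphop: TP=15, FN=7+4+9+5=25 → 15/40 = 0.37500
  classical: TP=13, FN=0+2+1+1=4 → 13/17 = 0.76471
  metal: TP=21, FN=6+0+1+4=11 → 21/32 = 0.65625
Macro-recall = mean = (0.56667 + 0.66667 + 0.37500 + 0.76471 + 0.65625) / 5 = 0.6059

0.6059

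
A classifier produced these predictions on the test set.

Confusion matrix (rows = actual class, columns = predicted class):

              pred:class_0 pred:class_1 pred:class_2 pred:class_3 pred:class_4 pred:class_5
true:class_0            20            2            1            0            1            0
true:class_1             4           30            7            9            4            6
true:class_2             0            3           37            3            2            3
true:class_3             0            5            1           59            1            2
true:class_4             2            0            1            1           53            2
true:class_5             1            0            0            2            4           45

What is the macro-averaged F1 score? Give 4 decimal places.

Per-class F1 score (2·TP/(2·TP+FP+FN)):
  class_0: TP=20, FP=4+0+0+2+1=7, FN=2+1+0+1+0=4 → 40/51 = 0.78431
  class_1: TP=30, FP=2+3+5+0+0=10, FN=4+7+9+4+6=30 → 60/100 = 0.60000
  class_2: TP=37, FP=1+7+1+1+0=10, FN=0+3+3+2+3=11 → 74/95 = 0.77895
  class_3: TP=59, FP=0+9+3+1+2=15, FN=0+5+1+1+2=9 → 118/142 = 0.83099
  class_4: TP=53, FP=1+4+2+1+4=12, FN=2+0+1+1+2=6 → 106/124 = 0.85484
  class_5: TP=45, FP=0+6+3+2+2=13, FN=1+0+0+2+4=7 → 90/110 = 0.81818
Macro-F1 score = mean = (0.78431 + 0.60000 + 0.77895 + 0.83099 + 0.85484 + 0.81818) / 6 = 0.7779

0.7779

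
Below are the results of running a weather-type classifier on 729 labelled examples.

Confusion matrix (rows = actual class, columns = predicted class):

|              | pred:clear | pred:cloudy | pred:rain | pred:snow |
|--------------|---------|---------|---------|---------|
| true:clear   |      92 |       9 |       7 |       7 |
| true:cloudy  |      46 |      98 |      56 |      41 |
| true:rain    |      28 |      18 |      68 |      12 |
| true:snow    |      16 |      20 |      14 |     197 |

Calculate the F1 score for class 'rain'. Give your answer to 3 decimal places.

One-vs-rest for 'rain': TP = diagonal; FP = other classes predicted 'rain'; FN = 'rain' predicted as other.
F1 score = 2·TP/(2·TP+FP+FN).
rain: TP=68, FP=7+56+14=77, FN=28+18+12=58 → 136/271 = 0.5018

0.502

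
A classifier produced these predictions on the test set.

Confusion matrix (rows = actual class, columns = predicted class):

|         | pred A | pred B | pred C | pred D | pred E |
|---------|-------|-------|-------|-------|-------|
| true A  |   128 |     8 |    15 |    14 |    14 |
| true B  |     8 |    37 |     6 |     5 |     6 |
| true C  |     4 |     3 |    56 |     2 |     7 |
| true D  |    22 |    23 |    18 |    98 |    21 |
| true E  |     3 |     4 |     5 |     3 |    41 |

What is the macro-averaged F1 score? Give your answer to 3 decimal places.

0.629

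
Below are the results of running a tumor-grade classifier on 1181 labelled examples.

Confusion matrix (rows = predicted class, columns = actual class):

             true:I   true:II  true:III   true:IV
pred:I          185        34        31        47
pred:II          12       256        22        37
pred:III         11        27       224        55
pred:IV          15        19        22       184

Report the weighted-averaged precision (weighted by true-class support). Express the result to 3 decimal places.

0.729

Per-class precision (TP/(TP+FP)):
  I: TP=185, FP=34+31+47=112 → 185/297 = 0.6229
  II: TP=256, FP=12+22+37=71 → 256/327 = 0.7829
  III: TP=224, FP=11+27+55=93 → 224/317 = 0.7066
  IV: TP=184, FP=15+19+22=56 → 184/240 = 0.7667
Weighted-precision = Σ (supportᵢ/N)·precisionᵢ with N=1181: (223/1181)·0.6229 + (336/1181)·0.7829 + (299/1181)·0.7066 + (323/1181)·0.7667 = 0.729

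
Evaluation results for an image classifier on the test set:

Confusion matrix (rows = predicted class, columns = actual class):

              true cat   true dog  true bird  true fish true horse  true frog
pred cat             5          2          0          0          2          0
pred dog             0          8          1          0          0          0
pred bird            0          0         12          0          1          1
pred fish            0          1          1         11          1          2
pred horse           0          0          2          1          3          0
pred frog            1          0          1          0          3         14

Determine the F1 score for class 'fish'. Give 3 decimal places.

Take TP from the diagonal, FP from the rest of the 'fish' prediction marginal, FN from the rest of the 'fish' actual marginal.
F1 score = 2·TP/(2·TP+FP+FN).
fish: TP=11, FP=0+1+1+1+2=5, FN=0+0+0+1+0=1 → 22/28 = 0.7857

0.786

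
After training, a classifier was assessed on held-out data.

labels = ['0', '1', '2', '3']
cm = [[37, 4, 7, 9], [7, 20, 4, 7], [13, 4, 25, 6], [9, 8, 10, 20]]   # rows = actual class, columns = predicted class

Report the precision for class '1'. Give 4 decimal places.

One-vs-rest for '1': TP = diagonal; FP = other classes predicted '1'; FN = '1' predicted as other.
precision = TP/(TP+FP).
1: TP=20, FP=4+4+8=16 → 20/36 = 0.55556

0.5556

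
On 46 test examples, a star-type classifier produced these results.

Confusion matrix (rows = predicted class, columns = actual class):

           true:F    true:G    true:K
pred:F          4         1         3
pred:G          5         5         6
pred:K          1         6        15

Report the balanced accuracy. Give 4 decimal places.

Balanced accuracy = mean of per-class recall.
  F: recall = 4/10 = 0.40000
  G: recall = 5/12 = 0.41667
  K: recall = 15/24 = 0.62500
Mean = (0.40000 + 0.41667 + 0.62500) / 3 = 0.4806

0.4806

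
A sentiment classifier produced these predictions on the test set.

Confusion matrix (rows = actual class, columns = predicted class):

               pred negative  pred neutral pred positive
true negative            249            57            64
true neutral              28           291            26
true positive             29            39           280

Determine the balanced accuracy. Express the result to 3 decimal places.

0.774

Balanced accuracy = mean of per-class recall.
  negative: recall = 249/370 = 0.6730
  neutral: recall = 291/345 = 0.8435
  positive: recall = 280/348 = 0.8046
Mean = (0.6730 + 0.8435 + 0.8046) / 3 = 0.774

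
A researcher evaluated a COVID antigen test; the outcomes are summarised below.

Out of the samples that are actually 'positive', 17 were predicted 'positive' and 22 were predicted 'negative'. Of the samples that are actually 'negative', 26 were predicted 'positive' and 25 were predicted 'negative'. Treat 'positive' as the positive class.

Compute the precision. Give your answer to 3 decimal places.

0.395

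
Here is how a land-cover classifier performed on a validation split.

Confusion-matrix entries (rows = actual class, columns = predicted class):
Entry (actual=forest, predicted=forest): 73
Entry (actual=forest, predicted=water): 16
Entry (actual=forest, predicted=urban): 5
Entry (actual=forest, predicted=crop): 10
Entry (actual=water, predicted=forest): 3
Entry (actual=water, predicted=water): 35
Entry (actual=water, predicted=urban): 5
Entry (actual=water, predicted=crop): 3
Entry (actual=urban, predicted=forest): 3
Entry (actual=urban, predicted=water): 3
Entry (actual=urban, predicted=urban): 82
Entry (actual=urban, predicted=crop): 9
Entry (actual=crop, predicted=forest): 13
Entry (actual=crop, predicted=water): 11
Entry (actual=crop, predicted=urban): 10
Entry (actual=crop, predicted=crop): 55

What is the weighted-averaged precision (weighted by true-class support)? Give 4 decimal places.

Per-class precision (TP/(TP+FP)):
  forest: TP=73, FP=3+3+13=19 → 73/92 = 0.79348
  water: TP=35, FP=16+3+11=30 → 35/65 = 0.53846
  urban: TP=82, FP=5+5+10=20 → 82/102 = 0.80392
  crop: TP=55, FP=10+3+9=22 → 55/77 = 0.71429
Weighted-precision = Σ (supportᵢ/N)·precisionᵢ with N=336: (104/336)·0.79348 + (46/336)·0.53846 + (97/336)·0.80392 + (89/336)·0.71429 = 0.7406

0.7406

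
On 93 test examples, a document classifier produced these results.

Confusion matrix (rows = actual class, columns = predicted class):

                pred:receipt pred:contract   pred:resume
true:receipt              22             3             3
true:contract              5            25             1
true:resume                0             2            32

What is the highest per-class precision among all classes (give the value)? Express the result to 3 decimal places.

0.889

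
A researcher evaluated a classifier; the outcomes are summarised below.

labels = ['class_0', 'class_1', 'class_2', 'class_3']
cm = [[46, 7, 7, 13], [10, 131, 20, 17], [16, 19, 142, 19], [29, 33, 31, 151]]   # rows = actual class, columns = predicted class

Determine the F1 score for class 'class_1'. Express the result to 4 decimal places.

Treat 'class_1' as positive and all other classes as negative.
F1 score = 2·TP/(2·TP+FP+FN).
class_1: TP=131, FP=7+19+33=59, FN=10+20+17=47 → 262/368 = 0.71196

0.7120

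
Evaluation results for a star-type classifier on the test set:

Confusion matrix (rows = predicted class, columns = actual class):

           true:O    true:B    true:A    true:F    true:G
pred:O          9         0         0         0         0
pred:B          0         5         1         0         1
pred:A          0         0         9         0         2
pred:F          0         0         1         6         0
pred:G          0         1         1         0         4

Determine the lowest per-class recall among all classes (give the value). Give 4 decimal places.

0.5714

Per-class recall (TP/(TP+FN)):
  O: TP=9, FN=0+0+0+0=0 → 9/9 = 1.00000
  B: TP=5, FN=0+0+0+1=1 → 5/6 = 0.83333
  A: TP=9, FN=0+1+1+1=3 → 9/12 = 0.75000
  F: TP=6, FN=0+0+0+0=0 → 6/6 = 1.00000
  G: TP=4, FN=0+1+2+0=3 → 4/7 = 0.57143
Lowest is class 'G' with recall = 0.5714.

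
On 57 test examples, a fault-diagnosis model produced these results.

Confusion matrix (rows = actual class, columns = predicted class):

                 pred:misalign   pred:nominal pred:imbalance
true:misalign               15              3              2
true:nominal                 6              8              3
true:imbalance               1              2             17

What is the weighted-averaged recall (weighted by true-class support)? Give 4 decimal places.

Per-class recall (TP/(TP+FN)):
  misalign: TP=15, FN=3+2=5 → 15/20 = 0.75000
  nominal: TP=8, FN=6+3=9 → 8/17 = 0.47059
  imbalance: TP=17, FN=1+2=3 → 17/20 = 0.85000
Weighted-recall = Σ (supportᵢ/N)·recallᵢ with N=57: (20/57)·0.75000 + (17/57)·0.47059 + (20/57)·0.85000 = 0.7018

0.7018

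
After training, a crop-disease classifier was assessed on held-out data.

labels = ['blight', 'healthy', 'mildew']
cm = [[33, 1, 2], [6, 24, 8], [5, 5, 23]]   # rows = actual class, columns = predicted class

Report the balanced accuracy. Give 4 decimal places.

0.7484

Balanced accuracy = mean of per-class recall.
  blight: recall = 33/36 = 0.91667
  healthy: recall = 24/38 = 0.63158
  mildew: recall = 23/33 = 0.69697
Mean = (0.91667 + 0.63158 + 0.69697) / 3 = 0.7484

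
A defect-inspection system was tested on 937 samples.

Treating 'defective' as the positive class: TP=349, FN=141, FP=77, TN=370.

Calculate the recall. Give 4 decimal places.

Recall = TP/(TP+FN) = 349/(349+141) = 349/490 = 0.7122

0.7122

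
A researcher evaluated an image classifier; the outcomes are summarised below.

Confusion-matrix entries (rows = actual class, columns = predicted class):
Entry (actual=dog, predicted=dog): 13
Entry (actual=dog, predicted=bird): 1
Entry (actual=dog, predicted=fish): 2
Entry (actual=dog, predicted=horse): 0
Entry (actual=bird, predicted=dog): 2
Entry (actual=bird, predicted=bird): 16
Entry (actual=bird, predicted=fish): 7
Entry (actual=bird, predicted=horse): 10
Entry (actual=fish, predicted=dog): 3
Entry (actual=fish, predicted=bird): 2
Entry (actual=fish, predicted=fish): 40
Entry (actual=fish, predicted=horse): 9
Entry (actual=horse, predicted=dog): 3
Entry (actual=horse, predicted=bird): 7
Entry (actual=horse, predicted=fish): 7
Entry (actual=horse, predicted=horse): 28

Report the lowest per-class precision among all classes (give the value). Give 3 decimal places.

0.596

Per-class precision (TP/(TP+FP)):
  dog: TP=13, FP=2+3+3=8 → 13/21 = 0.6190
  bird: TP=16, FP=1+2+7=10 → 16/26 = 0.6154
  fish: TP=40, FP=2+7+7=16 → 40/56 = 0.7143
  horse: TP=28, FP=0+10+9=19 → 28/47 = 0.5957
Lowest is class 'horse' with precision = 0.596.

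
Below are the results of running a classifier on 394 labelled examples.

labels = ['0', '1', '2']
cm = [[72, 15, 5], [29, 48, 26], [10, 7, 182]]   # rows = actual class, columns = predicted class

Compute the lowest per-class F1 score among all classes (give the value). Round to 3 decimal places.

0.555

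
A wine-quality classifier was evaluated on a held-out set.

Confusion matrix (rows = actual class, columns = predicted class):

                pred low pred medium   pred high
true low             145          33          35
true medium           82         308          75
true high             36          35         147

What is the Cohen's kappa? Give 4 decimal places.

Observed agreement pₒ = trace/N = 600/896 = 0.66964
Expected agreement pₑ = Σ (rowᵢ·colᵢ)/N² = (213·263 + 465·376 + 218·257)/896² = 0.35735
κ = (pₒ − pₑ)/(1 − pₑ) = (0.66964 − 0.35735)/(1 − 0.35735) = 0.4859

0.4859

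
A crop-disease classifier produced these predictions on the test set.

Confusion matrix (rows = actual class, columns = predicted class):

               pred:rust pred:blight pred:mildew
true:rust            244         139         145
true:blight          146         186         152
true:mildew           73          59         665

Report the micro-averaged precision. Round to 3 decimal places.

0.605

Micro-averaging pools counts across classes: ΣTP=1095, ΣFP=714, ΣFN=714.
Micro-precision = TP/(TP+FP) on pooled counts = 0.605 (equals overall accuracy in single-label multiclass).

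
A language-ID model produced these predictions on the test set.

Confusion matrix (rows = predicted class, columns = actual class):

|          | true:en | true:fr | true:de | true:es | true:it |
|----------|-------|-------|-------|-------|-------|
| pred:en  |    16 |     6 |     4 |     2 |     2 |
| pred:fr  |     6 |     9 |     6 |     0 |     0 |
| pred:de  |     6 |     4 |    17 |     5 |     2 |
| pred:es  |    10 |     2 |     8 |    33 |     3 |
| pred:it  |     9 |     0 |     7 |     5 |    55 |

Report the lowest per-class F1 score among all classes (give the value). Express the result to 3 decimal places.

0.416

Per-class F1 score (2·TP/(2·TP+FP+FN)):
  en: TP=16, FP=6+4+2+2=14, FN=6+6+10+9=31 → 32/77 = 0.4156
  fr: TP=9, FP=6+6+0+0=12, FN=6+4+2+0=12 → 18/42 = 0.4286
  de: TP=17, FP=6+4+5+2=17, FN=4+6+8+7=25 → 34/76 = 0.4474
  es: TP=33, FP=10+2+8+3=23, FN=2+0+5+5=12 → 66/101 = 0.6535
  it: TP=55, FP=9+0+7+5=21, FN=2+0+2+3=7 → 110/138 = 0.7971
Lowest is class 'en' with F1 score = 0.416.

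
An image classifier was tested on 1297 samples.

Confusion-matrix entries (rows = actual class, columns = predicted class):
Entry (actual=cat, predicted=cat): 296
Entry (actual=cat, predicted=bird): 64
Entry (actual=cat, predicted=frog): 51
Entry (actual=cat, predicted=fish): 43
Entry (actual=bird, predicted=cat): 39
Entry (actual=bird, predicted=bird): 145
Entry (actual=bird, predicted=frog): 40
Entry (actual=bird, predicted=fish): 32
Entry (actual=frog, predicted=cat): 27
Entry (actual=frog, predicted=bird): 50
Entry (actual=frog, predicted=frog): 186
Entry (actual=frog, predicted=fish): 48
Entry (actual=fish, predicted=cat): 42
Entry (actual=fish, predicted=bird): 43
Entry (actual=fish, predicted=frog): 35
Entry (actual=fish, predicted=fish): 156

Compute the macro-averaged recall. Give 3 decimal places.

Per-class recall (TP/(TP+FN)):
  cat: TP=296, FN=64+51+43=158 → 296/454 = 0.6520
  bird: TP=145, FN=39+40+32=111 → 145/256 = 0.5664
  frog: TP=186, FN=27+50+48=125 → 186/311 = 0.5981
  fish: TP=156, FN=42+43+35=120 → 156/276 = 0.5652
Macro-recall = mean = (0.6520 + 0.5664 + 0.5981 + 0.5652) / 4 = 0.595

0.595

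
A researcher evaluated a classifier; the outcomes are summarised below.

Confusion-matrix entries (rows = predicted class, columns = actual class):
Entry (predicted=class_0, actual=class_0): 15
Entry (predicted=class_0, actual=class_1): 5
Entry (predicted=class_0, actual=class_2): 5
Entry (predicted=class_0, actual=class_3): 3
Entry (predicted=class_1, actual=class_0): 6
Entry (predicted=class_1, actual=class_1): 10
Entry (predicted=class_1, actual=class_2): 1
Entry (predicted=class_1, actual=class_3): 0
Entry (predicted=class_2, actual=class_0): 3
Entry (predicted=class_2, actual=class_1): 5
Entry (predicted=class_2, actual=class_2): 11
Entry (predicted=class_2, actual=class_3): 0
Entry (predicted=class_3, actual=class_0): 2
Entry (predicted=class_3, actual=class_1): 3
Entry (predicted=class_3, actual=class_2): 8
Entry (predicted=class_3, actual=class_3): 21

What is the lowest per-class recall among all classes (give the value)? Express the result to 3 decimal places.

0.435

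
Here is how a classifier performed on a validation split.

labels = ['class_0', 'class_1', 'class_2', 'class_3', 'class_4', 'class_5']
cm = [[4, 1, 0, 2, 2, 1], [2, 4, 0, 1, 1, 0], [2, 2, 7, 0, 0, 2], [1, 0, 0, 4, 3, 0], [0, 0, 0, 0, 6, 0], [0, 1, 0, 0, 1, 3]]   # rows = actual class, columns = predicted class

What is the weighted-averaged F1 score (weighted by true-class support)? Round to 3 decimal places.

Per-class F1 score (2·TP/(2·TP+FP+FN)):
  class_0: TP=4, FP=2+2+1+0+0=5, FN=1+0+2+2+1=6 → 8/19 = 0.4211
  class_1: TP=4, FP=1+2+0+0+1=4, FN=2+0+1+1+0=4 → 8/16 = 0.5000
  class_2: TP=7, FP=0+0+0+0+0=0, FN=2+2+0+0+2=6 → 14/20 = 0.7000
  class_3: TP=4, FP=2+1+0+0+0=3, FN=1+0+0+3+0=4 → 8/15 = 0.5333
  class_4: TP=6, FP=2+1+0+3+1=7, FN=0+0+0+0+0=0 → 12/19 = 0.6316
  class_5: TP=3, FP=1+0+2+0+0=3, FN=0+1+0+0+1=2 → 6/11 = 0.5455
Weighted-F1 score = Σ (supportᵢ/N)·F1 scoreᵢ with N=50: (10/50)·0.4211 + (8/50)·0.5000 + (13/50)·0.7000 + (8/50)·0.5333 + (6/50)·0.6316 + (5/50)·0.5455 = 0.562

0.562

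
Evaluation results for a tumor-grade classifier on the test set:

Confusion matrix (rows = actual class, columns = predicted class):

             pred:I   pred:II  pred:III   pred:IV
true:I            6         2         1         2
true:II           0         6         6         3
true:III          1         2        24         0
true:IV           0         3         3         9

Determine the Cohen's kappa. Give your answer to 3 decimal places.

0.515

Observed agreement pₒ = trace/N = 45/68 = 0.6618
Expected agreement pₑ = Σ (rowᵢ·colᵢ)/N² = (11·7 + 15·13 + 27·34 + 15·14)/68² = 0.3028
κ = (pₒ − pₑ)/(1 − pₑ) = (0.6618 − 0.3028)/(1 − 0.3028) = 0.515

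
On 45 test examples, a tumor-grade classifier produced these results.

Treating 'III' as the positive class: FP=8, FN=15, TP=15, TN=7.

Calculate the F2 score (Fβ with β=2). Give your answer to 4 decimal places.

Fβ = (1+β²)·TP / ((1+β²)·TP + β²·FN + FP), with β²=4
= 5·15 / (5·15 + 4·15 + 8) = 0.5245

0.5245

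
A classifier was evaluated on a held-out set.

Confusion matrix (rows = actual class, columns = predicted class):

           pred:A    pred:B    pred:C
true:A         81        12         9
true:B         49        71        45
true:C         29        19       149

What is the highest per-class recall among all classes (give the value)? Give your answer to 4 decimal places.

Per-class recall (TP/(TP+FN)):
  A: TP=81, FN=12+9=21 → 81/102 = 0.79412
  B: TP=71, FN=49+45=94 → 71/165 = 0.43030
  C: TP=149, FN=29+19=48 → 149/197 = 0.75635
Highest is class 'A' with recall = 0.7941.

0.7941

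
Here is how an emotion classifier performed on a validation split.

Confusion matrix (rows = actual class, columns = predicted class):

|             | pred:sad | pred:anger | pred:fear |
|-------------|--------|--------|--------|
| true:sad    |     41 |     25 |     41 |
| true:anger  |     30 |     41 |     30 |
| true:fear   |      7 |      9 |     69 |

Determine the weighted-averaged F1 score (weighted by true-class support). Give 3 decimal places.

0.500

Per-class F1 score (2·TP/(2·TP+FP+FN)):
  sad: TP=41, FP=30+7=37, FN=25+41=66 → 82/185 = 0.4432
  anger: TP=41, FP=25+9=34, FN=30+30=60 → 82/176 = 0.4659
  fear: TP=69, FP=41+30=71, FN=7+9=16 → 138/225 = 0.6133
Weighted-F1 score = Σ (supportᵢ/N)·F1 scoreᵢ with N=293: (107/293)·0.4432 + (101/293)·0.4659 + (85/293)·0.6133 = 0.500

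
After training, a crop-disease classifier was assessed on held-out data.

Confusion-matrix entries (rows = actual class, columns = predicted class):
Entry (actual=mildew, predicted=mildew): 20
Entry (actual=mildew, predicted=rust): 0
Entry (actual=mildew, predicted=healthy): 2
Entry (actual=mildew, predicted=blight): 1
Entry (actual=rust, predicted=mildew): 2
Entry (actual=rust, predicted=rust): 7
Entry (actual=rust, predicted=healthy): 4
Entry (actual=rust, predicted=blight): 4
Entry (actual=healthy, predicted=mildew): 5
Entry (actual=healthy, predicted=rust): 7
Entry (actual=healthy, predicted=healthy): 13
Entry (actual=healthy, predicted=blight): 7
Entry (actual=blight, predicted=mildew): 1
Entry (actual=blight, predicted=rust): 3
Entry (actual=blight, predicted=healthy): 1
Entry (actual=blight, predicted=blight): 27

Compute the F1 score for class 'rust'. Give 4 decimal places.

0.4118

One-vs-rest for 'rust': TP = diagonal; FP = other classes predicted 'rust'; FN = 'rust' predicted as other.
F1 score = 2·TP/(2·TP+FP+FN).
rust: TP=7, FP=0+7+3=10, FN=2+4+4=10 → 14/34 = 0.41176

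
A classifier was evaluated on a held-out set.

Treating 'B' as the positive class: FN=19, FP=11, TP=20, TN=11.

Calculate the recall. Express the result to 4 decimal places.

Recall = TP/(TP+FN) = 20/(20+19) = 20/39 = 0.5128

0.5128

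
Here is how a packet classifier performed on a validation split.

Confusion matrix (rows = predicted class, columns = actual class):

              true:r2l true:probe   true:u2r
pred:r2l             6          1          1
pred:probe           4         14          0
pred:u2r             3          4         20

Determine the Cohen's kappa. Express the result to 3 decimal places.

Observed agreement pₒ = trace/N = 40/53 = 0.7547
Expected agreement pₑ = Σ (rowᵢ·colᵢ)/N² = (13·8 + 19·18 + 21·27)/53² = 0.3606
κ = (pₒ − pₑ)/(1 − pₑ) = (0.7547 − 0.3606)/(1 − 0.3606) = 0.616

0.616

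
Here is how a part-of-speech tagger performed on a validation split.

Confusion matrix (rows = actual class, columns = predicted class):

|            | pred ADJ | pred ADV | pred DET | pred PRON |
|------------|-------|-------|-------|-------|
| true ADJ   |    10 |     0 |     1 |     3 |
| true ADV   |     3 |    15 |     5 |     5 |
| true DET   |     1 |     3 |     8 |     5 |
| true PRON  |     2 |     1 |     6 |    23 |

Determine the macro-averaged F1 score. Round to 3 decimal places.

Per-class F1 score (2·TP/(2·TP+FP+FN)):
  ADJ: TP=10, FP=3+1+2=6, FN=0+1+3=4 → 20/30 = 0.6667
  ADV: TP=15, FP=0+3+1=4, FN=3+5+5=13 → 30/47 = 0.6383
  DET: TP=8, FP=1+5+6=12, FN=1+3+5=9 → 16/37 = 0.4324
  PRON: TP=23, FP=3+5+5=13, FN=2+1+6=9 → 46/68 = 0.6765
Macro-F1 score = mean = (0.6667 + 0.6383 + 0.4324 + 0.6765) / 4 = 0.603

0.603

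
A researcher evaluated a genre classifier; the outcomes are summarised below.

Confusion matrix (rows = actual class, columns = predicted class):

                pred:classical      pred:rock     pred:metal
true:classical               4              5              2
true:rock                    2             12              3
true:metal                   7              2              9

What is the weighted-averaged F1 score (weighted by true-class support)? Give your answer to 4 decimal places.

0.5462

Per-class F1 score (2·TP/(2·TP+FP+FN)):
  classical: TP=4, FP=2+7=9, FN=5+2=7 → 8/24 = 0.33333
  rock: TP=12, FP=5+2=7, FN=2+3=5 → 24/36 = 0.66667
  metal: TP=9, FP=2+3=5, FN=7+2=9 → 18/32 = 0.56250
Weighted-F1 score = Σ (supportᵢ/N)·F1 scoreᵢ with N=46: (11/46)·0.33333 + (17/46)·0.66667 + (18/46)·0.56250 = 0.5462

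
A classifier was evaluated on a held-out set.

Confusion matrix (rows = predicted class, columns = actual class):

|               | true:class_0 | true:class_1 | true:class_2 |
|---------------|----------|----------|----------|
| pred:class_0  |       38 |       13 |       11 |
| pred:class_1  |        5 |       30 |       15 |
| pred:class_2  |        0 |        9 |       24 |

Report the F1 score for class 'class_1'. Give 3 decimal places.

Treat 'class_1' as positive and all other classes as negative.
F1 score = 2·TP/(2·TP+FP+FN).
class_1: TP=30, FP=5+15=20, FN=13+9=22 → 60/102 = 0.5882

0.588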